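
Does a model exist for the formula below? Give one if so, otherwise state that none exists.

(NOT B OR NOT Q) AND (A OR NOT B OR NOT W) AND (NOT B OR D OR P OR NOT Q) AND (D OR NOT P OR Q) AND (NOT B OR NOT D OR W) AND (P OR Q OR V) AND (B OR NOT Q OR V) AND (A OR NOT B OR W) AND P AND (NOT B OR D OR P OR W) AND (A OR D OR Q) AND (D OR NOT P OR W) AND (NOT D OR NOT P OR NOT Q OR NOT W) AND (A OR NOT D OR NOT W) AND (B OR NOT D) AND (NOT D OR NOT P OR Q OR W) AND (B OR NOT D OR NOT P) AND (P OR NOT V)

W = True, P = True, V = False, A = True, B = True, Q = False, D = True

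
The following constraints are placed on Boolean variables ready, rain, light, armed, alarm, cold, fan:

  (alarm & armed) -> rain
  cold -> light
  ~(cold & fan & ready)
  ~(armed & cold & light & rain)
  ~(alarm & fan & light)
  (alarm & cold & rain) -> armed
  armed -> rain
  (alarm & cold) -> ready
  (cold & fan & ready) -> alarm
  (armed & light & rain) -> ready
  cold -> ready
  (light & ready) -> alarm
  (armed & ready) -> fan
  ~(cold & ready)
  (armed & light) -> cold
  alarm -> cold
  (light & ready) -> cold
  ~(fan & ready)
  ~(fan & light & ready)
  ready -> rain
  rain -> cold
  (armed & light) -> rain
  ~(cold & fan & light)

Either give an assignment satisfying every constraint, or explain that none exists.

Set ready = False.
  then (~cold | ready) forces cold = False.
  then (~alarm | cold) forces alarm = False.
  then (cold | ~rain) forces rain = False.
  then (~armed | rain) forces armed = False.
Set light = True.
Set fan = False.
All clauses satisfied.

ready = False; rain = False; light = True; armed = False; alarm = False; cold = False; fan = False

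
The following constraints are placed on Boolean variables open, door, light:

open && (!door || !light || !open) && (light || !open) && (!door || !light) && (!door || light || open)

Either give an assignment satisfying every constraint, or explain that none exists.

Unit clause (open) forces open = True.
In (light || !open) only light is left, so light = True.
In (!door || !light) only !door is left, so door = False.
Check each clause:
  (open): open holds.
  (!door || !light || !open): !door holds.
  (light || !open): light holds.
  (!door || !light): !door holds.
  (!door || light || open): !door holds.
All clauses satisfied.

open=T, door=F, light=T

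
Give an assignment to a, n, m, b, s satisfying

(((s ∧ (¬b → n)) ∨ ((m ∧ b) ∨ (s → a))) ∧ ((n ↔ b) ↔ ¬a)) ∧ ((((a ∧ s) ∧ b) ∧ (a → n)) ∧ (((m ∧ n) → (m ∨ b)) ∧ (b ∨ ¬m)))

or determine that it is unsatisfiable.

UNSATISFIABLE

Case b = True: the formula simplifies to ((s ∨ (m ∨ (s → a))) ∧ (n ↔ ¬a)) ∧ ((a ∧ s) ∧ (a → n)).
  a = True: simplifies to ¬n ∧ (s ∧ n).
    n = True: the conjunct ¬n is False.
    n = False: the conjunct n is False.
  a = False: the conjunct a is False.
Case b = False: the conjunct b is False.
Both cases fail — unsatisfiable.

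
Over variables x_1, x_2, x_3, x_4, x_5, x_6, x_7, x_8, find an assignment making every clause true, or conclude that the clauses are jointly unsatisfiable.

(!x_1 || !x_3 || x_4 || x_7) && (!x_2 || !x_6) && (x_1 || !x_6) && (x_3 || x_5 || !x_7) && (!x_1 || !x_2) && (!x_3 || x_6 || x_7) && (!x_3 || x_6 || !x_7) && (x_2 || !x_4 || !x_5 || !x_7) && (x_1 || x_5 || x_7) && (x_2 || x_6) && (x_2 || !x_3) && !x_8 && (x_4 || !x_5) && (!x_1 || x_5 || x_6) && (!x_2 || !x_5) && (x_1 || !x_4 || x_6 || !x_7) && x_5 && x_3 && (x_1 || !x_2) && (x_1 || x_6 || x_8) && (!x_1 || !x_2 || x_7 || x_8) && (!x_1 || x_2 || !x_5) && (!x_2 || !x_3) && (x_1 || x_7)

Unsatisfiable — no assignment works.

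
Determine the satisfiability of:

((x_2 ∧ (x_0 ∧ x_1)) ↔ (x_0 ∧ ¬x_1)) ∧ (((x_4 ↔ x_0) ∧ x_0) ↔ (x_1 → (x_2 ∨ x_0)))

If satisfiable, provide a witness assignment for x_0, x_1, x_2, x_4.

x_0 = True, x_1 = True, x_2 = False, x_4 = True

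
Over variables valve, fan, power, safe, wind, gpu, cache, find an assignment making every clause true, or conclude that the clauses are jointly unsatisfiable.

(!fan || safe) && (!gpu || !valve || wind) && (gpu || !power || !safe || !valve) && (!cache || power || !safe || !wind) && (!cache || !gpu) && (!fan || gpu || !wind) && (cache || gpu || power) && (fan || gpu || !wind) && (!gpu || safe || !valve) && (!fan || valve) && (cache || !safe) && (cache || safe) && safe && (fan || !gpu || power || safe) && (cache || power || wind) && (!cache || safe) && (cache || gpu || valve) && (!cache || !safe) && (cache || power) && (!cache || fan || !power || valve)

Case safe = True:
  (cache || !safe) forces cache = True.
  Clause (!cache || !safe) is falsified — contradiction.
Case safe = False:
  Clause (safe) is falsified — contradiction.
Both cases fail, so the formula is unsatisfiable.

No satisfying assignment exists.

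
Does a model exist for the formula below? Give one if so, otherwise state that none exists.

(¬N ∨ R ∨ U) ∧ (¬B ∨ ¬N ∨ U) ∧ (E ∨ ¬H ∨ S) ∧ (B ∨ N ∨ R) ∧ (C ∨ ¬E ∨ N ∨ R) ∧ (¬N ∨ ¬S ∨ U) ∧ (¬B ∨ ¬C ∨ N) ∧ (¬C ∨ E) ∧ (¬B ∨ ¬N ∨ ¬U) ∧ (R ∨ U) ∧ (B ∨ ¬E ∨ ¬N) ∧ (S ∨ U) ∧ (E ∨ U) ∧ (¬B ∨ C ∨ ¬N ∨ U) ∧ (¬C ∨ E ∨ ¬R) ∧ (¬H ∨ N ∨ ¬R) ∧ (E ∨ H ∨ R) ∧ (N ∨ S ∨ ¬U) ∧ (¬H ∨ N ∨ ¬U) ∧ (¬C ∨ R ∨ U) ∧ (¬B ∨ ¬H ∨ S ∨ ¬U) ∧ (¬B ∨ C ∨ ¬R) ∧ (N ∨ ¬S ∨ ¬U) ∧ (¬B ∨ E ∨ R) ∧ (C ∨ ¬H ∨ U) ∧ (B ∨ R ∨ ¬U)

E = True, C = True, H = False, S = True, B = False, N = False, R = True, U = False

Set E = True.
Set C = True.
Set H = False.
Try S = False:
  (S ∨ U) forces U = True.
  (N ∨ S ∨ ¬U) forces N = True.
  (¬B ∨ ¬N ∨ ¬U) forces B = False.
  clause (B ∨ ¬E ∨ ¬N) is falsified — backtrack.
So S = True.
Set B = False.
  then (B ∨ ¬E ∨ ¬N) forces N = False.
  then (N ∨ ¬S ∨ ¬U) forces U = False.
  then (B ∨ N ∨ R) forces R = True.
All clauses satisfied.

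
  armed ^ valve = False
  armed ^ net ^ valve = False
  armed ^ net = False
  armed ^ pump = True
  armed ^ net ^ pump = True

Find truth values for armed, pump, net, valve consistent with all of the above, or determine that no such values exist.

armed=F, pump=T, net=F, valve=F

armed ^ valve = F ^ F = False ✓
armed ^ net ^ valve = F ^ F ^ F = False ✓
armed ^ net = F ^ F = False ✓
armed ^ pump = F ^ T = True ✓
armed ^ net ^ pump = F ^ F ^ T = True ✓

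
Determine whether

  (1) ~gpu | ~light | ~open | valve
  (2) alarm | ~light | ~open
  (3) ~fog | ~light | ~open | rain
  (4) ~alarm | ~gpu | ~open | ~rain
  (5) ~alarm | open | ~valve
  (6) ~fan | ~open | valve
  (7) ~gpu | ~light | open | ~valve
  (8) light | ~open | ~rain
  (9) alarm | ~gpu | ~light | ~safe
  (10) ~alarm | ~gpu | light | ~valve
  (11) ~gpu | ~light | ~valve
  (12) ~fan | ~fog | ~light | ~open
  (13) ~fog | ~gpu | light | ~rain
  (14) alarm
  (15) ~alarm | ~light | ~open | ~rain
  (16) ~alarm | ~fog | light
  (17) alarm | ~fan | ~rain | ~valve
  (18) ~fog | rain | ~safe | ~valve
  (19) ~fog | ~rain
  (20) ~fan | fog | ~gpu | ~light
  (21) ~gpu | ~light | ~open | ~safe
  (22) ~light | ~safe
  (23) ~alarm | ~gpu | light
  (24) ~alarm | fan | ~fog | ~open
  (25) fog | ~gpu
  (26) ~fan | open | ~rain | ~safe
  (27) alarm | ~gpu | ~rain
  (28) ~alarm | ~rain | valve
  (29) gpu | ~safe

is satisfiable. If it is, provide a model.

fog=F, open=F, light=T, rain=F, valve=F, alarm=T, safe=F, fan=T, gpu=F

Unit clause (alarm) forces alarm = True.
Set fog = False.
  then (fog | ~gpu) forces gpu = False.
  then (gpu | ~safe) forces safe = False.
Set open = False.
  then (~alarm | open | ~valve) forces valve = False.
  then (~alarm | ~rain | valve) forces rain = False.
Set light = True.
Set fan = True.
All clauses satisfied.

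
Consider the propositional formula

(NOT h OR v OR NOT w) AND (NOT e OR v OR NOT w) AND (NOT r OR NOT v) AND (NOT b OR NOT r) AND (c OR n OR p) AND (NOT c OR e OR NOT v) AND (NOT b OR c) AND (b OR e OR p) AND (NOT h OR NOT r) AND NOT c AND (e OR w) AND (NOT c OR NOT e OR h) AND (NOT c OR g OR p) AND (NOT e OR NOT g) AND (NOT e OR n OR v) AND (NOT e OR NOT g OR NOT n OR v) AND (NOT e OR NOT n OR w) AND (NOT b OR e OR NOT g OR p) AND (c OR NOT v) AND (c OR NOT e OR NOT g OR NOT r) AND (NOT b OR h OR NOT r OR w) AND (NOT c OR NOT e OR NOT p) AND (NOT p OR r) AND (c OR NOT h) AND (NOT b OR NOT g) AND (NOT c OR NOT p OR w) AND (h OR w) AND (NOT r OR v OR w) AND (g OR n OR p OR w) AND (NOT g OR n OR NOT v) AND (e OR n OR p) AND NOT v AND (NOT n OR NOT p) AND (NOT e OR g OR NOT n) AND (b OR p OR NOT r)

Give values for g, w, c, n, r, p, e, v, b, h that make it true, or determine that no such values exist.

Unit clause (NOT c) forces c = False.
In (c OR NOT v) only NOT v is left, so v = False.
In (c OR NOT h) only NOT h is left, so h = False.
In (h OR w) only w is left, so w = True.
In (NOT e OR v OR NOT w) only NOT e is left, so e = False.
In (NOT b OR c) only NOT b is left, so b = False.
In (b OR e OR p) only p is left, so p = True.
In (NOT p OR r) only r is left, so r = True.
In (NOT n OR NOT p) only NOT n is left, so n = False.
Set g = False.
All clauses satisfied.

g=F; w=T; c=F; n=F; r=T; p=T; e=F; v=F; b=F; h=F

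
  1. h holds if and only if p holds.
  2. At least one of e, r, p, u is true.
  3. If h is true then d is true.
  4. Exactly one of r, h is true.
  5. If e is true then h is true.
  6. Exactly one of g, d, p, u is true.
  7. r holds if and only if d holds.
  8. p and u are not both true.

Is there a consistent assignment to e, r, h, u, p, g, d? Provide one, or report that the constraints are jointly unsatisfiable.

e: False, r: True, h: False, u: False, p: False, g: False, d: True

  (1) h=F, p=F — same ✓
  (2) {e, r, p, u}: 1 true — at least one ✓
  (3) h=F ⇒ d: vacuous ✓
  (4) {r, h}: 1 true — exactly one ✓
  (5) e=F ⇒ h: vacuous ✓
  (6) {g, d, p, u}: 1 true — exactly one ✓
  (7) r=T, d=T — same ✓
  (8) p=F, u=F — not both ✓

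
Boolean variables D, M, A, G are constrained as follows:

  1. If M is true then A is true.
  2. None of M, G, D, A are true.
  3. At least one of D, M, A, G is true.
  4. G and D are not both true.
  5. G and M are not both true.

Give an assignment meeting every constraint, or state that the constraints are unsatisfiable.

Unsatisfiable

Case D = True:
  Constraint (2) is violated (D=T) — contradiction.
Case D = False:
  (2) forces M = False.
  (2) forces G = False.
  (2) forces A = False.
  Constraint (3) is violated (D=F, M=F, A=F, G=F) — contradiction.
Both cases fail — unsatisfiable.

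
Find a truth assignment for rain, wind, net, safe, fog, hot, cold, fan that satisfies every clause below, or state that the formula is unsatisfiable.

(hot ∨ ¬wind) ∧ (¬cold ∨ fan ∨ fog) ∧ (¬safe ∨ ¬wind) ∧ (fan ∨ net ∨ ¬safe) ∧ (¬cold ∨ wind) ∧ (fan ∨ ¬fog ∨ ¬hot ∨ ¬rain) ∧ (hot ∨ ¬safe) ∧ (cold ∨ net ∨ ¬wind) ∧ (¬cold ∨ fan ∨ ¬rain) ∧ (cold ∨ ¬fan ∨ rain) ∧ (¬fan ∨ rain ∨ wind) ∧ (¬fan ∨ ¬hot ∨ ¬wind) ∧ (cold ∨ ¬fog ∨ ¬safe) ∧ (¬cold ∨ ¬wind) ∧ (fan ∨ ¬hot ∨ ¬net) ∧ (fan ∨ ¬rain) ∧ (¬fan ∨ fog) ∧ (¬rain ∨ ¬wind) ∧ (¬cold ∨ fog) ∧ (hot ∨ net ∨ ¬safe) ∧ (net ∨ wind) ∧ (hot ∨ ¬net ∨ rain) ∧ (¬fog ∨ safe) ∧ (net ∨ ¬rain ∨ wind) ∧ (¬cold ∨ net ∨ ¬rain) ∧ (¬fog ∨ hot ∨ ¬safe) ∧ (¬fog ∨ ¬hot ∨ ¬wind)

The formula is unsatisfiable.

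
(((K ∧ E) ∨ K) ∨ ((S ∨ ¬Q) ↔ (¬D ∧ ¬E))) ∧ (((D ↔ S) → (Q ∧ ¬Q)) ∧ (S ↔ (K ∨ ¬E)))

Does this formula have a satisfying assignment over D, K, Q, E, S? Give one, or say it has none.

D=T; K=F; Q=T; E=T; S=F

  ((K ∧ E) ∨ K) ∨ ((S ∨ ¬Q) ↔ (¬D ∧ ¬E)) = True
    (K ∧ E) ∨ K = False
      K ∧ E = False
    (S ∨ ¬Q) ↔ (¬D ∧ ¬E) = True
      S ∨ ¬Q = False
        ¬Q = False
      ¬D ∧ ¬E = False
        ¬D = False
        ¬E = False
  ((D ↔ S) → (Q ∧ ¬Q)) ∧ (S ↔ (K ∨ ¬E)) = True
    (D ↔ S) → (Q ∧ ¬Q) = True
      D ↔ S = False
      Q ∧ ¬Q = False
        ¬Q = False
    S ↔ (K ∨ ¬E) = True
      K ∨ ¬E = False
        ¬E = False
Both conjuncts True, so the formula holds.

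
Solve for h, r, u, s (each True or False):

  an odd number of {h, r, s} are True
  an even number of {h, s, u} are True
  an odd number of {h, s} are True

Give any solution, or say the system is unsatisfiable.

h = False, r = False, u = True, s = True

{h, r, s}: 1 true → odd ✓
{h, s, u}: 2 true → even ✓
{h, s}: 1 true → odd ✓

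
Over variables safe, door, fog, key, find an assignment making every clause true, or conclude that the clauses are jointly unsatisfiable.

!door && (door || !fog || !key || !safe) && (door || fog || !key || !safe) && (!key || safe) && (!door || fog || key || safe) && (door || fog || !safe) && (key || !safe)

safe=F, door=F, fog=F, key=F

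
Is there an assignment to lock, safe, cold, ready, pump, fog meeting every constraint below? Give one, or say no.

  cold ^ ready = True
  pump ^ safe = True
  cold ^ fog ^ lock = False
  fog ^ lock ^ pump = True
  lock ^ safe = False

lock: True, safe: True, cold: True, ready: False, pump: False, fog: False

cold ^ ready = T ^ F = True ✓
pump ^ safe = F ^ T = True ✓
cold ^ fog ^ lock = T ^ F ^ T = False ✓
fog ^ lock ^ pump = F ^ T ^ F = True ✓
lock ^ safe = T ^ T = False ✓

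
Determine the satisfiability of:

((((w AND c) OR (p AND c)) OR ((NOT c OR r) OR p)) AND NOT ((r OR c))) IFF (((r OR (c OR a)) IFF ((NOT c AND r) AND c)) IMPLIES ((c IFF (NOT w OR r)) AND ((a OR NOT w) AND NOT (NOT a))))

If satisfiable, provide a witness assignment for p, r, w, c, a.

p=T, r=F, w=F, c=F, a=T

  ((((w AND c) OR (p AND c)) OR ((NOT c OR r) OR p)) AND NOT ((r OR c))) IFF (((r OR (c OR a)) IFF ((NOT c AND r) AND c)) IMPLIES ((c IFF (NOT w OR r)) AND ((a OR NOT w) AND NOT (NOT a)))) = True
    (((w AND c) OR (p AND c)) OR ((NOT c OR r) OR p)) AND NOT ((r OR c)) = True
      ((w AND c) OR (p AND c)) OR ((NOT c OR r) OR p) = True
        (w AND c) OR (p AND c) = False
          w AND c = False
          p AND c = False
        (NOT c OR r) OR p = True
          NOT c OR r = True
            NOT c = True
      NOT ((r OR c)) = True
        r OR c = False
    ((r OR (c OR a)) IFF ((NOT c AND r) AND c)) IMPLIES ((c IFF (NOT w OR r)) AND ((a OR NOT w) AND NOT (NOT a))) = True
      (r OR (c OR a)) IFF ((NOT c AND r) AND c) = False
        r OR (c OR a) = True
          c OR a = True
        (NOT c AND r) AND c = False
          NOT c AND r = False
            NOT c = True
      (c IFF (NOT w OR r)) AND ((a OR NOT w) AND NOT (NOT a)) = False
        c IFF (NOT w OR r) = False
          NOT w OR r = True
            NOT w = True
        (a OR NOT w) AND NOT (NOT a) = True
          a OR NOT w = True
            NOT w = True
          NOT (NOT a) = True
            NOT a = False
The formula evaluates to True.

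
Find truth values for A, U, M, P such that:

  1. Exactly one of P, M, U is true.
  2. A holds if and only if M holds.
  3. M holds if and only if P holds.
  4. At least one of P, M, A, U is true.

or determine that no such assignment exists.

A: False, U: True, M: False, P: False

  (1) {P, M, U}: 1 true — exactly one ✓
  (2) A=F, M=F — same ✓
  (3) M=F, P=F — same ✓
  (4) {P, M, A, U}: 1 true — at least one ✓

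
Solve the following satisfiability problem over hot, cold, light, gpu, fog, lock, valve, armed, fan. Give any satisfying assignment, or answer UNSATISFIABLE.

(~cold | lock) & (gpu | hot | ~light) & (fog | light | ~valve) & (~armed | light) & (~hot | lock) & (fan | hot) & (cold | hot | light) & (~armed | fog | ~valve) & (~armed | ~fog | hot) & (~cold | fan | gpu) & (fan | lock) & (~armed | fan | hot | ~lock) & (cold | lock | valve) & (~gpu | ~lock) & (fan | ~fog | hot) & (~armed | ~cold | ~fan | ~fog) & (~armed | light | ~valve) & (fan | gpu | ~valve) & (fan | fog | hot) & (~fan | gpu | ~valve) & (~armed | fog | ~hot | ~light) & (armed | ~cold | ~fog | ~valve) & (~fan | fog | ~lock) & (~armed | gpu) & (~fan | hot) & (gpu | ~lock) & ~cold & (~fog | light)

Unsatisfiable — no assignment works.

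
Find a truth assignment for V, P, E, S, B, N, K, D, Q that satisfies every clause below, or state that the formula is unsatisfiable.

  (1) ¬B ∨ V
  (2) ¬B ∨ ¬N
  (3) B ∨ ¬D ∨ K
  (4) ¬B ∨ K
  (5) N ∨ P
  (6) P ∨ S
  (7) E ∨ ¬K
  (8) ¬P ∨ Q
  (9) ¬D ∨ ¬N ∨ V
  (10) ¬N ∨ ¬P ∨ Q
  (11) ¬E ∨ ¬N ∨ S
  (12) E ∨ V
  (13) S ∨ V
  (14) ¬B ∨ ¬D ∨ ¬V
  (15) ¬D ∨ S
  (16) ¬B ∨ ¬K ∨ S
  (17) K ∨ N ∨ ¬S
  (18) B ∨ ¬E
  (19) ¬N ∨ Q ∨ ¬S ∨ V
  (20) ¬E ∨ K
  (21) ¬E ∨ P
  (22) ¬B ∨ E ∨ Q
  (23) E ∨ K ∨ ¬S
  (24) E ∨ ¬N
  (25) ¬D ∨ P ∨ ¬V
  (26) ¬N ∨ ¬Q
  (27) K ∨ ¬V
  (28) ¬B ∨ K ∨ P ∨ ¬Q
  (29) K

V = True, P = True, E = True, S = True, B = True, N = False, K = True, D = False, Q = True

Unit clause (K) forces K = True.
In (E ∨ ¬K) only E is left, so E = True.
In (B ∨ ¬E) only B is left, so B = True.
In (¬E ∨ P) only P is left, so P = True.
In (¬B ∨ V) only V is left, so V = True.
In (¬B ∨ ¬N) only ¬N is left, so N = False.
In (¬P ∨ Q) only Q is left, so Q = True.
In (¬B ∨ ¬D ∨ ¬V) only ¬D is left, so D = False.
In (¬B ∨ ¬K ∨ S) only S is left, so S = True.
All clauses satisfied.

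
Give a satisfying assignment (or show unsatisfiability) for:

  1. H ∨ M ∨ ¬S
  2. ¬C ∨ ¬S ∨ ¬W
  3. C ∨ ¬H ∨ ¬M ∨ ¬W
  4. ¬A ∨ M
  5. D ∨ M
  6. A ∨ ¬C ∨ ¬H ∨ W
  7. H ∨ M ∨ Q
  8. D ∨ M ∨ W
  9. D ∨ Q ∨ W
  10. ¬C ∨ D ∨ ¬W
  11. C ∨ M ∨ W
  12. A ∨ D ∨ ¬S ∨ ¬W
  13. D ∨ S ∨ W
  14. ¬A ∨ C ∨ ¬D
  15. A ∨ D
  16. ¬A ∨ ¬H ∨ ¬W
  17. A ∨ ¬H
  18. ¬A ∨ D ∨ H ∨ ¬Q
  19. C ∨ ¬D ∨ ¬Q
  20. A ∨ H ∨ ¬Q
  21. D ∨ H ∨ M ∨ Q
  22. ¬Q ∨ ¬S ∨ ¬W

Set A = True.
  then (¬A ∨ M) forces M = True.
Set W = False.
Set D = True.
  then (¬A ∨ C ∨ ¬D) forces C = True.
Set Q = True.
Set S = True.
Set H = False.
All clauses satisfied.

A = True, W = False, D = True, M = True, Q = True, S = True, H = False, C = True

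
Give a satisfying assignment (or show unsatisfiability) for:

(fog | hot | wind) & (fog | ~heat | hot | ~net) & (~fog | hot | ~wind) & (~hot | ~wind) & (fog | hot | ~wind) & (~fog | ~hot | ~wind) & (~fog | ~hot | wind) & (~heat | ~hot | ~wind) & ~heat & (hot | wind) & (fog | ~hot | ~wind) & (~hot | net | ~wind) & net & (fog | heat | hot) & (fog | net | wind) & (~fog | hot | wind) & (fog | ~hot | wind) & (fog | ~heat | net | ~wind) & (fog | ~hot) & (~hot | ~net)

UNSATISFIABLE

Case heat = True:
  Clause (~heat) is falsified — contradiction.
Case heat = False:
  (net) forces net = True.
  (~hot | ~net) forces hot = False.
  (hot | wind) forces wind = True.
  (~fog | hot | ~wind) forces fog = False.
  Clause (fog | hot | ~wind) is falsified — contradiction.
Both cases fail, so the formula is unsatisfiable.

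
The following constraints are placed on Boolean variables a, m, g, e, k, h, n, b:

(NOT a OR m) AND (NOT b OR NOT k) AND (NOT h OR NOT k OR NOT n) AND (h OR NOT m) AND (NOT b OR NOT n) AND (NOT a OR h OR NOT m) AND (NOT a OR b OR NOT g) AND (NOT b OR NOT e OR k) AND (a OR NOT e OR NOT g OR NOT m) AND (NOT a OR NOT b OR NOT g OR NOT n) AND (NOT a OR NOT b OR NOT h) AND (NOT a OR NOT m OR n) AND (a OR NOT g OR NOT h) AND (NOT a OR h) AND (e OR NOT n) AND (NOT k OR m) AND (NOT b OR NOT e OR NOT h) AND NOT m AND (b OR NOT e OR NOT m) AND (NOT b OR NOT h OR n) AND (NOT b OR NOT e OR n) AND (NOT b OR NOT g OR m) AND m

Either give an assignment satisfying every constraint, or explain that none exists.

Case m = True:
  Clause (NOT m) is falsified — contradiction.
Case m = False:
  Clause (m) is falsified — contradiction.
Both cases fail, so the formula is unsatisfiable.

UNSATISFIABLE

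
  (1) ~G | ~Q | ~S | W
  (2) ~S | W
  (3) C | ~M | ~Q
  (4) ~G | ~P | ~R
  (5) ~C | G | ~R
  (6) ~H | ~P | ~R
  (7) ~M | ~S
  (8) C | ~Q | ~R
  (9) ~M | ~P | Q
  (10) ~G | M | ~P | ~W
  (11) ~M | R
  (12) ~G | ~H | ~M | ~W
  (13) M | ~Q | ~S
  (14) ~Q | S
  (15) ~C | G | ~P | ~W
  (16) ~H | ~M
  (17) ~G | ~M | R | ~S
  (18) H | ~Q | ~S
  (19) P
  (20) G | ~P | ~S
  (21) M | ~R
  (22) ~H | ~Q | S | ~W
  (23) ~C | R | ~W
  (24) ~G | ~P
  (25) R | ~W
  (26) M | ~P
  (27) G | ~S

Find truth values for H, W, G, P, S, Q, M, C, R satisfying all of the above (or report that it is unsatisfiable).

Unsatisfiable

Case P = True:
  (~G | ~P) forces G = False.
  (G | ~P | ~S) forces S = False.
  (~Q | S) forces Q = False.
  (~M | ~P | Q) forces M = False.
  Clause (M | ~P) is falsified — contradiction.
Case P = False:
  Clause (P) is falsified — contradiction.
Both cases fail, so the formula is unsatisfiable.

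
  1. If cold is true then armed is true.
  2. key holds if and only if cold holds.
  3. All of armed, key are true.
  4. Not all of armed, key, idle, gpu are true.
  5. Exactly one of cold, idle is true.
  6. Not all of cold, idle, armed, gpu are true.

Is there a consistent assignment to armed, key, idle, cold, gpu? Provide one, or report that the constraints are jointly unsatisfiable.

armed: True, key: True, idle: False, cold: True, gpu: True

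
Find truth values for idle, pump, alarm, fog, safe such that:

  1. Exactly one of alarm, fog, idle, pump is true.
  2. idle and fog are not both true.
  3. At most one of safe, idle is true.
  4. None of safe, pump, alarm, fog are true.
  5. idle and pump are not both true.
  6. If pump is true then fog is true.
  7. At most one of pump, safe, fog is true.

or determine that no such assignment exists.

idle = True, pump = False, alarm = False, fog = False, safe = False

  (1) {alarm, fog, idle, pump}: 1 true — exactly one ✓
  (2) idle=T, fog=F — not both ✓
  (3) {safe, idle}: 1 true — at most one ✓
  (4) {safe, pump, alarm, fog}: 0 true — none ✓
  (5) idle=T, pump=F — not both ✓
  (6) pump=F ⇒ fog: vacuous ✓
  (7) {pump, safe, fog}: 0 true — at most one ✓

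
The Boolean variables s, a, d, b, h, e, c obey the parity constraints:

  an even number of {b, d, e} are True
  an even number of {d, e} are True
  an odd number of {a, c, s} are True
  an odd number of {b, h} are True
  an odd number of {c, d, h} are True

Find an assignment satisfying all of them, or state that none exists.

s = False, a = False, d = True, b = False, h = True, e = True, c = True

{b, d, e}: 2 true → even ✓
{d, e}: 2 true → even ✓
{a, c, s}: 1 true → odd ✓
{b, h}: 1 true → odd ✓
{c, d, h}: 3 true → odd ✓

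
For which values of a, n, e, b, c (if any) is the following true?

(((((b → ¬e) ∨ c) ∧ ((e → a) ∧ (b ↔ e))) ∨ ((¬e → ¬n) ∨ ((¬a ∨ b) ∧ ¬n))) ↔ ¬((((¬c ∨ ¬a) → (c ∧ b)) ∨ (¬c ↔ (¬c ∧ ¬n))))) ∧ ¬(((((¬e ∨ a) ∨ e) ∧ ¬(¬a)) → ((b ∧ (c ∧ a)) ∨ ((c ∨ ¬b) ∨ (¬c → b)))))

The formula is unsatisfiable.

The conjunct ¬(((((¬e ∨ a) ∨ e) ∧ ¬(¬a)) → ((b ∧ (c ∧ a)) ∨ ((c ∨ ¬b) ∨ (¬c → b))))) is unsatisfiable on its own:
  b = True: this becomes ¬(((((¬e ∨ a) ∨ e) ∧ ¬(¬a)) → True)) = False.
  b = False: this becomes ¬(((((¬e ∨ a) ∨ e) ∧ ¬(¬a)) → True)) = False.
So the whole conjunction is unsatisfiable.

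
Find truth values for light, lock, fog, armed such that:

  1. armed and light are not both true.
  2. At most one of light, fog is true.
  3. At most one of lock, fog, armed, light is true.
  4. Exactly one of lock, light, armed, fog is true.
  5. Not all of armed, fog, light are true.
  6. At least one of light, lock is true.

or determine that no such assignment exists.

light = True, lock = False, fog = False, armed = False

  (1) armed=F, light=T — not both ✓
  (2) {light, fog}: 1 true — at most one ✓
  (3) {lock, fog, armed, light}: 1 true — at most one ✓
  (4) {lock, light, armed, fog}: 1 true — exactly one ✓
  (5) {armed, fog, light}: 1/3 true — not all ✓
  (6) {light, lock}: 1 true — at least one ✓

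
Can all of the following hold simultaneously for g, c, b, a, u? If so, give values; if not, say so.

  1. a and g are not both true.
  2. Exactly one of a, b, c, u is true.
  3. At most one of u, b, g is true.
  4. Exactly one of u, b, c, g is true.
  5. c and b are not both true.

g = False, c = True, b = False, a = False, u = False

  (1) a=F, g=F — not both ✓
  (2) {a, b, c, u}: 1 true — exactly one ✓
  (3) {u, b, g}: 0 true — at most one ✓
  (4) {u, b, c, g}: 1 true — exactly one ✓
  (5) c=T, b=F — not both ✓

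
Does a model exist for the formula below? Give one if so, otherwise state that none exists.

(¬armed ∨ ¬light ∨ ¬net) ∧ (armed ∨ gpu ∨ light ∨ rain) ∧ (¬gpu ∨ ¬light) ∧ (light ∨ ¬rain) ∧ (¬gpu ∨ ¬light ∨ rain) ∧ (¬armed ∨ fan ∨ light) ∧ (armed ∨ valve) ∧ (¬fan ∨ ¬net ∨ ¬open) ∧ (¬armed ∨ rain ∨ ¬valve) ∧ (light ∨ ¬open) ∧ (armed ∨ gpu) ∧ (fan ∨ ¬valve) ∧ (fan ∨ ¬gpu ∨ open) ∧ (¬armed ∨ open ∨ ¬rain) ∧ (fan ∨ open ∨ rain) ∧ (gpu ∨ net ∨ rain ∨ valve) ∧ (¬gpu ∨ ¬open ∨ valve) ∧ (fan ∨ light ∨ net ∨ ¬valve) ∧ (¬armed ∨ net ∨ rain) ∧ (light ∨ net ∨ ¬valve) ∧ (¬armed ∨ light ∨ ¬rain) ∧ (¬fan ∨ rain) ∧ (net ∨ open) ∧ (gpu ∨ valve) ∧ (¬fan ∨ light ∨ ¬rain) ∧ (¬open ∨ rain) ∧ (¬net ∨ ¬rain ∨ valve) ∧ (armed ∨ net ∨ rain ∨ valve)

Set open = True.
  then (light ∨ ¬open) forces light = True.
  then (¬open ∨ rain) forces rain = True.
  then (¬gpu ∨ ¬light) forces gpu = False.
  then (armed ∨ gpu) forces armed = True.
  then (gpu ∨ valve) forces valve = True.
  then (¬armed ∨ ¬light ∨ ¬net) forces net = False.
  then (fan ∨ ¬valve) forces fan = True.
All clauses satisfied.

open=T, armed=T, light=T, fan=T, net=F, gpu=F, rain=T, valve=T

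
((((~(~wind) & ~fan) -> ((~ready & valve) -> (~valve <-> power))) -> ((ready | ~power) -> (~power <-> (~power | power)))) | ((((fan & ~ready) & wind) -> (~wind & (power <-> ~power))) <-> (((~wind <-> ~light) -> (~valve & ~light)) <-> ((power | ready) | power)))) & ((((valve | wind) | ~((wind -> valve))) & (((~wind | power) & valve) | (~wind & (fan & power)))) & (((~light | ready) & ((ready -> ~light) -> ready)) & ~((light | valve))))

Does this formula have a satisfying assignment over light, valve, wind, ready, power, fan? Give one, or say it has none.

No satisfying assignment exists.

Case ready = True: the formula simplifies to ((~power <-> (~power | power)) | ((~wind <-> ~light) -> (~valve & ~light))) & ((((valve | wind) | ~((wind -> valve))) & (((~wind | power) & valve) | (~wind & (fan & power)))) & ~((light | valve))).
  valve = True: the conjunct ~((light | valve)) becomes ~((light | True)) = False.
  valve = False: simplifies to ((~power <-> (~power | power)) | ((~wind <-> ~light) -> ~light)) & (((wind | ~(~wind)) & (~wind & (fan & power))) & ~light).
    wind = True: the conjunct ~wind is False.
    wind = False: the conjunct wind | ~(~wind) becomes False | ~True = False.
Case ready = False: the conjunct (ready -> ~light) -> ready becomes (False -> ~light) -> False = False.
Both cases fail — unsatisfiable.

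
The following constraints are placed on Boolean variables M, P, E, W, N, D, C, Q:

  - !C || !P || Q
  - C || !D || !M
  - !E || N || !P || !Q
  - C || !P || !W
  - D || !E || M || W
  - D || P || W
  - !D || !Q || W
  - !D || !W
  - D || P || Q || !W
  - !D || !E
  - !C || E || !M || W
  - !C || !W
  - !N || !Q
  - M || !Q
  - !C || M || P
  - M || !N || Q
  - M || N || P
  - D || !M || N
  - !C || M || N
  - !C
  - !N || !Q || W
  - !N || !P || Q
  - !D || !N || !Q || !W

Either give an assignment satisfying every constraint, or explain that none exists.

Unit clause (!C) forces C = False.
Set M = False.
  then (M || !Q) forces Q = False.
  then (M || !N || Q) forces N = False.
  then (M || N || P) forces P = True.
  then (C || !P || !W) forces W = False.
Set E = False.
Set D = False.
All clauses satisfied.

M=F; P=T; E=F; W=F; N=F; D=F; C=F; Q=F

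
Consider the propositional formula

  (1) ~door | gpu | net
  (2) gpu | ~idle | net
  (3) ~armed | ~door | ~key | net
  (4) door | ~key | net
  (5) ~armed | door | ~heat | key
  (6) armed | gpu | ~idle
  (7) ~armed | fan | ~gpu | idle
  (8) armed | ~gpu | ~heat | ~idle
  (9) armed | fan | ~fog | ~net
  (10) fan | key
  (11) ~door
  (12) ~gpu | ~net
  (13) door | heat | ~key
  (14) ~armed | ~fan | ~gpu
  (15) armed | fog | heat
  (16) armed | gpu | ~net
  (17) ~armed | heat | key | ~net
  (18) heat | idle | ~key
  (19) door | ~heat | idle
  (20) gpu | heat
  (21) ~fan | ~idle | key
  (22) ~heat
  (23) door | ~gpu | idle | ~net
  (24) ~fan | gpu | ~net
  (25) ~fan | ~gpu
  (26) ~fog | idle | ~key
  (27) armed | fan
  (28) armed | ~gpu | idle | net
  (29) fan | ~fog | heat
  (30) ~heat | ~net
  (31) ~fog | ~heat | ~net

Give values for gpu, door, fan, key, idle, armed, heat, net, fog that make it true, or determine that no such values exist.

Case door = True:
  Clause (~door) is falsified — contradiction.
Case door = False:
  (~heat) forces heat = False.
  (door | heat | ~key) forces key = False.
  (fan | key) forces fan = True.
  (gpu | heat) forces gpu = True.
  Clause (~fan | ~gpu) is falsified — contradiction.
Both cases fail, so the formula is unsatisfiable.

The formula is unsatisfiable.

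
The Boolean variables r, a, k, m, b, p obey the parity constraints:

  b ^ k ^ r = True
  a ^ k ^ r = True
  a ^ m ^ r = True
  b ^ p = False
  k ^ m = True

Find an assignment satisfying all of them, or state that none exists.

The formula is unsatisfiable.

Adding constraints 2, 3, 5 mod 2: every variable appears an even number of times on the left, so the left side is 0.
But the right sides sum to 1 (mod 2). 0 ≠ 1 — the system is inconsistent.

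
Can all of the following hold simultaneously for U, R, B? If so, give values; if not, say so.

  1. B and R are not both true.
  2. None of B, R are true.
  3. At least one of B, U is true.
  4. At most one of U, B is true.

U = True; R = False; B = False

  (1) B=F, R=F — not both ✓
  (2) {B, R}: 0 true — none ✓
  (3) {B, U}: 1 true — at least one ✓
  (4) {U, B}: 1 true — at most one ✓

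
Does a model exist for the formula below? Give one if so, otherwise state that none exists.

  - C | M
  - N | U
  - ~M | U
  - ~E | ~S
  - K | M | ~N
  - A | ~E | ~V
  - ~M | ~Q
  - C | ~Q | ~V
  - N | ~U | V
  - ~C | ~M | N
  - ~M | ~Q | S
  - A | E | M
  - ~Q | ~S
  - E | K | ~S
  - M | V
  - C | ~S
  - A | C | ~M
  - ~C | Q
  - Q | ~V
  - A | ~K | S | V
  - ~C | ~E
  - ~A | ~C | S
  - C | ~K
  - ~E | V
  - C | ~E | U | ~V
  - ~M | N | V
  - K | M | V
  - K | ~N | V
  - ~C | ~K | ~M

Case M = True:
  (~M | U) forces U = True.
  (~M | ~Q) forces Q = False.
  (~C | Q) forces C = False.
  (C | ~S) forces S = False.
  (A | C | ~M) forces A = True.
  (Q | ~V) forces V = False.
  (N | ~U | V) forces N = True.
  (C | ~K) forces K = False.
  Clause (K | ~N | V) is falsified — contradiction.
Case M = False:
  (C | M) forces C = True.
  (M | V) forces V = True.
  (~C | Q) forces Q = True.
  (~Q | ~S) forces S = False.
  (~C | ~E) forces E = False.
  (A | E | M) forces A = True.
  Clause (~A | ~C | S) is falsified — contradiction.
Both cases fail, so the formula is unsatisfiable.

UNSATISFIABLE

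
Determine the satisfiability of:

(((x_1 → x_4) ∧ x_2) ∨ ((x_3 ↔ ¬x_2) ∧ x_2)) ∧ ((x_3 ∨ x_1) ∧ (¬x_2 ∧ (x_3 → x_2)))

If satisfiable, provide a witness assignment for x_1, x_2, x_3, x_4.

No satisfying assignment exists.

Case x_2 = True: the conjunct ¬x_2 is False.
Case x_2 = False: the conjunct ((x_1 → x_4) ∧ x_2) ∨ ((x_3 ↔ ¬x_2) ∧ x_2) becomes ((x_1 → x_4) ∧ False) ∨ (x_3 ∧ False) = False.
Both cases fail — unsatisfiable.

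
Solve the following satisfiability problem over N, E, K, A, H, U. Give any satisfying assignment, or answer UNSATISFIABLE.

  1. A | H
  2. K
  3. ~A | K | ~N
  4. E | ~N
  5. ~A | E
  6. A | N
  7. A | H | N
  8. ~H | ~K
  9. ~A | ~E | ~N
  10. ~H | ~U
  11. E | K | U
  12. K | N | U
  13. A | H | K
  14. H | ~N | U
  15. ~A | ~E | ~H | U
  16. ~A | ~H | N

Unit clause (K) forces K = True.
In (~H | ~K) only ~H is left, so H = False.
In (A | H) only A is left, so A = True.
In (~A | E) only E is left, so E = True.
In (~A | ~E | ~N) only ~N is left, so N = False.
Set U = False.
All clauses satisfied.

N: False, E: True, K: True, A: True, H: False, U: False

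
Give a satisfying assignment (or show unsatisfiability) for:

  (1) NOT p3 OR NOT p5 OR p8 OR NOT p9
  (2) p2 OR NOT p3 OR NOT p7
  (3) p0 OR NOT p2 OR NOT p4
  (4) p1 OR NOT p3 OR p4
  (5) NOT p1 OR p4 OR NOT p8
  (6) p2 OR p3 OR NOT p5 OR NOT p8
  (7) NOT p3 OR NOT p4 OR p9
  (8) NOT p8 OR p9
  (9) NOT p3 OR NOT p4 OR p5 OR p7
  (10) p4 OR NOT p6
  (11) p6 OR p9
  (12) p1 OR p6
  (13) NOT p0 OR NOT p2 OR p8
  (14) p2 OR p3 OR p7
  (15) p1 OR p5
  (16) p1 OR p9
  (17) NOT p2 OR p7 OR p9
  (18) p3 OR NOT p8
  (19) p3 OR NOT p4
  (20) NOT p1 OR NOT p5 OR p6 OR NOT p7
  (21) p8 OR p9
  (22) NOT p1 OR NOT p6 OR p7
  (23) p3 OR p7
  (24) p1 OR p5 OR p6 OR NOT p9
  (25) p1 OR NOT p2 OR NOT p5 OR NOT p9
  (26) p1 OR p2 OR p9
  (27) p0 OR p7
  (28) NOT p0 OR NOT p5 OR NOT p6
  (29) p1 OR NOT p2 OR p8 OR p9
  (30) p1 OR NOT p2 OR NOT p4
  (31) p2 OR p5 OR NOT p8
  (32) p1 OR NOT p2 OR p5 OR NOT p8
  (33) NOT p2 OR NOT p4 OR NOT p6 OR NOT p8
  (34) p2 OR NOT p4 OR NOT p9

Set p0 = False.
  then (p0 OR p7) forces p7 = True.
Try p1 = False:
  (p1 OR p6) forces p6 = True.
  (p4 OR NOT p6) forces p4 = True.
  (p0 OR NOT p2 OR NOT p4) forces p2 = False.
  (p2 OR NOT p3 OR NOT p7) forces p3 = False.
  clause (p3 OR NOT p4) is falsified — backtrack.
So p1 = True.
Set p2 = True.
  then (p0 OR NOT p2 OR NOT p4) forces p4 = False.
  then (NOT p1 OR p4 OR NOT p8) forces p8 = False.
  then (p4 OR NOT p6) forces p6 = False.
  then (p6 OR p9) forces p9 = True.
  then (NOT p1 OR NOT p5 OR p6 OR NOT p7) forces p5 = False.
Set p3 = False.
All clauses satisfied.

p0=F, p1=T, p2=T, p3=F, p4=F, p5=F, p6=F, p7=T, p8=F, p9=T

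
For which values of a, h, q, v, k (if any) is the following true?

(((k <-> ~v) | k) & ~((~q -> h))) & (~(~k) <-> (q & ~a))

a = False, h = False, q = False, v = True, k = False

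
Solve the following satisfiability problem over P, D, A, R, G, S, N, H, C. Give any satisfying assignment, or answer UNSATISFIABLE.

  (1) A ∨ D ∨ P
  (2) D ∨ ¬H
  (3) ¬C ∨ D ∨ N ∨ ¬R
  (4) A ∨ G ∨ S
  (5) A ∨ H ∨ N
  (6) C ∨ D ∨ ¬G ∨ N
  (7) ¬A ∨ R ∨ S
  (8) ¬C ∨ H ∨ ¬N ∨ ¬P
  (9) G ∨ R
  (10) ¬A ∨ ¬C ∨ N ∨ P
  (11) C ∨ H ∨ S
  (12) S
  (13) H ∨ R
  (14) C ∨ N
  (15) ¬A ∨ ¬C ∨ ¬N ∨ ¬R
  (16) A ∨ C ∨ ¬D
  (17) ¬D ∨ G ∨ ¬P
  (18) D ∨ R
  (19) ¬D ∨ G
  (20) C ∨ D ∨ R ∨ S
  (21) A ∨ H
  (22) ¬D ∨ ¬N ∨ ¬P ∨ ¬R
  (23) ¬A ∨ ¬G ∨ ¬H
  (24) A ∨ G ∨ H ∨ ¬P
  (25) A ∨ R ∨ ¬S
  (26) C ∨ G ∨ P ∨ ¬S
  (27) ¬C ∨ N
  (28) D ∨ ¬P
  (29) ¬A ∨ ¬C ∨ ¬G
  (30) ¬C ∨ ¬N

Unit clause (S) forces S = True.
Set P = False.
Set D = True.
  then (¬D ∨ G) forces G = True.
Try A = False:
  (A ∨ C ∨ ¬D) forces C = True.
  (A ∨ H) forces H = True.
  (A ∨ R ∨ ¬S) forces R = True.
  (¬C ∨ N) forces N = True.
  clause (¬C ∨ ¬N) is falsified — backtrack.
So A = True.
  then (¬A ∨ ¬G ∨ ¬H) forces H = False.
  then (¬A ∨ ¬C ∨ ¬G) forces C = False.
  then (H ∨ R) forces R = True.
  then (C ∨ N) forces N = True.
All clauses satisfied.

P: False; D: True; A: True; R: True; G: True; S: True; N: True; H: False; C: False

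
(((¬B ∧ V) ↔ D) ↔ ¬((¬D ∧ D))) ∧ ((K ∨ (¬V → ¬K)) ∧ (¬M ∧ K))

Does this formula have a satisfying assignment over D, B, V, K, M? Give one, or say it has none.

D = False; B = True; V = True; K = True; M = False

  ((¬B ∧ V) ↔ D) ↔ ¬((¬D ∧ D)) = True
    (¬B ∧ V) ↔ D = True
      ¬B ∧ V = False
        ¬B = False
    ¬((¬D ∧ D)) = True
      ¬D ∧ D = False
        ¬D = True
  (K ∨ (¬V → ¬K)) ∧ (¬M ∧ K) = True
    K ∨ (¬V → ¬K) = True
      ¬V → ¬K = True
        ¬V = False
        ¬K = False
    ¬M ∧ K = True
      ¬M = True
Both conjuncts True, so the formula holds.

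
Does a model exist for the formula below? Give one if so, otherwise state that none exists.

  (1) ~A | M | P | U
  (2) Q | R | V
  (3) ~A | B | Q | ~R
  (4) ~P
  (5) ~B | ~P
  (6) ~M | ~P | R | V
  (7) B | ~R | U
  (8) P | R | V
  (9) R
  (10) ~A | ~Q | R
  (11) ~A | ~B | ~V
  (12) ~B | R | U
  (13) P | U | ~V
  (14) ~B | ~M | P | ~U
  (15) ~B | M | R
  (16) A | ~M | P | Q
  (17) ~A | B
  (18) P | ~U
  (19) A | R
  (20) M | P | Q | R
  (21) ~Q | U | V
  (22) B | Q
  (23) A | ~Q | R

Unit clause (~P) forces P = False.
Unit clause (R) forces R = True.
In (P | ~U) only ~U is left, so U = False.
In (B | ~R | U) only B is left, so B = True.
In (P | U | ~V) only ~V is left, so V = False.
In (~Q | U | V) only ~Q is left, so Q = False.
Set A = True.
  then (~A | M | P | U) forces M = True.
All clauses satisfied.

A = True, Q = False, R = True, V = False, M = True, U = False, B = True, P = False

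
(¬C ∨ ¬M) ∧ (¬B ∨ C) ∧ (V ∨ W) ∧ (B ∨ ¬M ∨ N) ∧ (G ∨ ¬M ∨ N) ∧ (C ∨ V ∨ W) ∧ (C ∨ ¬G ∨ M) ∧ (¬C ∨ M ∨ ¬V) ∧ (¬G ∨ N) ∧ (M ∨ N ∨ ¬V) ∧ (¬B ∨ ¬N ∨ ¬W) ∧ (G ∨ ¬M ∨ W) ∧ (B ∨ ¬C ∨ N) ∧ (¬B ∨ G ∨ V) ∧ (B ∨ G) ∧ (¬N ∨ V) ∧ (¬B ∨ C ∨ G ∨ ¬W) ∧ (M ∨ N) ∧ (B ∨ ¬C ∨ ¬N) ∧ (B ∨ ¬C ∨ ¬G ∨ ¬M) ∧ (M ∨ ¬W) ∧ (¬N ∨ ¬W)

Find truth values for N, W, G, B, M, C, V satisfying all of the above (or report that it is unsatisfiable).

Set N = True.
  then (¬N ∨ V) forces V = True.
  then (¬N ∨ ¬W) forces W = False.
Try G = False:
  (G ∨ ¬M ∨ W) forces M = False.
  (¬C ∨ M ∨ ¬V) forces C = False.
  (¬B ∨ C) forces B = False.
  clause (B ∨ G) is falsified — backtrack.
So G = True.
Set B = False.
  then (B ∨ ¬C ∨ ¬N) forces C = False.
  then (C ∨ ¬G ∨ M) forces M = True.
All clauses satisfied.

N = True, W = False, G = True, B = False, M = True, C = False, V = True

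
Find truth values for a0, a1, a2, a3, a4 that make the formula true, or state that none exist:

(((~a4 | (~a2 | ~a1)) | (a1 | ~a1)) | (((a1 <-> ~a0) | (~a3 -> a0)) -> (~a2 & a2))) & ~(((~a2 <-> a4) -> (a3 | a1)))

a0=T; a1=F; a2=F; a3=F; a4=T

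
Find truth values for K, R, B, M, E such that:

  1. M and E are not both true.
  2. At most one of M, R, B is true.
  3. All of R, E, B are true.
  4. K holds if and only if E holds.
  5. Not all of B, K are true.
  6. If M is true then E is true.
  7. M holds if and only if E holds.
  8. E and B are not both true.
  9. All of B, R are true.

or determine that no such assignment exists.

Case E = True:
  (1) with E=T forces M = False.
  Constraint (7) is violated (M=F, E=T) — contradiction.
Case E = False:
  Constraint (3) is violated (E=F) — contradiction.
Both cases fail — unsatisfiable.

Unsatisfiable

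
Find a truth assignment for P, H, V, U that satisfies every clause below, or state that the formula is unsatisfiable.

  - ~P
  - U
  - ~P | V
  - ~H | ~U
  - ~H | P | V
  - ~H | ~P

Unit clause (~P) forces P = False.
Unit clause (U) forces U = True.
In (~H | ~U) only ~H is left, so H = False.
Set V = False.
All clauses satisfied.

P = False; H = False; V = False; U = True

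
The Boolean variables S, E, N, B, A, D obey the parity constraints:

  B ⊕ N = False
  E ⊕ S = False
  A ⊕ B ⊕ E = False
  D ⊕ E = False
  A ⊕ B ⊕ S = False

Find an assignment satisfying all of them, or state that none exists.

S=T; E=T; N=T; B=T; A=F; D=T

B ⊕ N = T ⊕ T = False ✓
E ⊕ S = T ⊕ T = False ✓
A ⊕ B ⊕ E = F ⊕ T ⊕ T = False ✓
D ⊕ E = T ⊕ T = False ✓
A ⊕ B ⊕ S = F ⊕ T ⊕ T = False ✓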